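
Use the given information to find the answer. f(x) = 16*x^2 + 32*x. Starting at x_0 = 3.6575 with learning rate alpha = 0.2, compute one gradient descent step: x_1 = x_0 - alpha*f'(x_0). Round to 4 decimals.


We compute the gradient at x_0 and apply the update.
f'(x) = 32*x + 32
f'(3.6575) = 32*3.6575 + 32 = 149.04
x_1 = 3.6575 - 0.2*149.04 = -26.1505


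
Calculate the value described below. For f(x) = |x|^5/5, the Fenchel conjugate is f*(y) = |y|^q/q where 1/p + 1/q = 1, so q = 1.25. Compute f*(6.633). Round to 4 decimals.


The conjugate exponent q satisfies 1/p + 1/q = 1.
p = 5, so q = 5/(5 - 1) = 1.25
|y|^q = 6.633^1.25 = 10.6448
f*(6.633) = 10.6448 / 1.25 = 8.5158


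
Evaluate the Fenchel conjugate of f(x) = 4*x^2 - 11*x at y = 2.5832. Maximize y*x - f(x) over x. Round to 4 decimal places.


f*(y) = sup_x {y*x - a*x^2 - b*x} = sup_x {(y-b)*x - a*x^2}
FOC: (y - b) - 2a*x = 0 => x* = (y - b)/(2a)
x* = (2.5832 + 11)/(2*4) = 1.6979
f*(2.5832) = (y-b)^2/(4a) = (2.5832 + 11)^2/(4*4)
= 184.5033/16 = 11.5315


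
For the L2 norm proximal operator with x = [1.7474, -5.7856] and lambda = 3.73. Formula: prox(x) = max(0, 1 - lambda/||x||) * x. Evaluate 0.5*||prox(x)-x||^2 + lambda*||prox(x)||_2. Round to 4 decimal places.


Step 1: Compute ||x||.
||x|| = 6.0437
Step 2: Compute scaling factor.
scale = max(0, 1 - 3.73/6.0437) = 0.3828
Step 3: prox(x) = [0.669, -2.2149]
||prox(x)|| = 2.3137
Step 4: Proximal objective.
0.5*||prox-x||^2 = 6.9565
lambda*||prox|| = 8.6301
Total = 15.5866


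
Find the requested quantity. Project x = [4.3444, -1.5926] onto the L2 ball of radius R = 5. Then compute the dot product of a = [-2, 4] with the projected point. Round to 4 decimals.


Step 1: Compute ||x|| (intermediates to 6 decimals).
||x|| = sqrt(4.3444^2 + (-1.5926)^2) = 4.627114
Step 2: Project.
Since ||x|| <= R, proj = x (no scaling needed).
proj(x) = [4.3444, -1.5926]
Step 3: Dot product.
a^T * proj(x) = -2*4.3444 + 4*(-1.5926) = -15.0592


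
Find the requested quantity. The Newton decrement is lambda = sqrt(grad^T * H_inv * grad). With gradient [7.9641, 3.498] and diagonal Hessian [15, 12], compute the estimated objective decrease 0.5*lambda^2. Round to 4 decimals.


Step 1: H is diagonal, so H^(-1) * g = [0.5309, 0.2915].
Step 2: g^T H^(-1) g = sum_i g_i^2 / H_ii
  = (7.9641)^2/15 + (3.498)^2/12
  = 4.2285 + 1.0197 = 5.2481
Step 3: Objective decrease = 0.5 * g^T H^(-1) g = 2.6241


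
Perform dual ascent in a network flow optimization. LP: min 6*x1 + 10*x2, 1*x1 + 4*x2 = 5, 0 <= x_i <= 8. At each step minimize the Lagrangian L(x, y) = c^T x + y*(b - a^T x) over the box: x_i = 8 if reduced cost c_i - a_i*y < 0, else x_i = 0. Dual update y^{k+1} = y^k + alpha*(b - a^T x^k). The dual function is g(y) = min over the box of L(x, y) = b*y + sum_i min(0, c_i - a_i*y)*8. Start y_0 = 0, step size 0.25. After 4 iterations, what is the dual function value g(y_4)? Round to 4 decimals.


Dual ascent for LP: min 6*x1 + 10*x2, 1*x1 + 4*x2 = 5, 0 <= x_i <= 8
Step 1: y^k = 0.0, reduced costs: (6.0, 10.0)
  x^k = (0.0, 0.0), subgradient = b - a^T x = 5.0
  y^{k+1} = 0.0 + 0.25*5.0 = 1.25
Step 2: y^k = 1.25, reduced costs: (4.75, 5.0)
  x^k = (0.0, 0.0), subgradient = b - a^T x = 5.0
  y^{k+1} = 1.25 + 0.25*5.0 = 2.5
Step 3: y^k = 2.5, reduced costs: (3.5, 0.0)
  x^k = (0.0, 0.0), subgradient = b - a^T x = 5.0
  y^{k+1} = 2.5 + 0.25*5.0 = 3.75
Step 4: y^k = 3.75, reduced costs: (2.25, -5.0)
  x^k = (0.0, 8.0), subgradient = b - a^T x = -27.0
  y^{k+1} = 3.75 + 0.25*-27.0 = -3.0
Dual objective at y_4 = -3.0: reduced costs (9.0, 22.0), box minimizer x = (0.0, 0.0)
g(y_4) = b*y + (c1 - a1*y)*x1 + (c2 - a2*y)*x2 = 5*(-3.0) + 9.0*0.0 + 22.0*0.0 = -15.0 + 0.0 + 0.0 = -15.0


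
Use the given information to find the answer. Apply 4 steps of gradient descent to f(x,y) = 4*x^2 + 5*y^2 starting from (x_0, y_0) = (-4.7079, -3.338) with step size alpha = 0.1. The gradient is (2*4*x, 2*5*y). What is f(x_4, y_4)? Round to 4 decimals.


Gradient descent on f(x,y) = 4*x^2 + 5*y^2.
Starting point: (-4.7079, -3.338), alpha = 0.1
Step 1: grad_x = 2*4*-4.7079 = -37.6632, grad_y = 2*5*-3.338 = -33.38
  x_1 = -4.7079 - 0.1*-37.6632 = -0.9416
  y_1 = -3.338 - 0.1*-33.38 = 0.0
Step 2: grad_x = 2*4*-0.9416 = -7.5326, grad_y = 2*5*0.0 = 0.0
  x_2 = -0.9416 - 0.1*-7.5326 = -0.1883
  y_2 = 0.0 - 0.1*0.0 = 0.0
Step 3: grad_x = 2*4*-0.1883 = -1.5065, grad_y = 2*5*0.0 = 0.0
  x_3 = -0.1883 - 0.1*-1.5065 = -0.0377
  y_3 = 0.0 - 0.1*0.0 = 0.0
Step 4: grad_x = 2*4*-0.0377 = -0.3013, grad_y = 2*5*0.0 = 0.0
  x_4 = -0.0377 - 0.1*-0.3013 = -0.0075
  y_4 = 0.0 - 0.1*0.0 = 0.0
f(-0.0075, 0.0) = 4*(-0.0075)^2 + 5*0.0^2 = 0.0002


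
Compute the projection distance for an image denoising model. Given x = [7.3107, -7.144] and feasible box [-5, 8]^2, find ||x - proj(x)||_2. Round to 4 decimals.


Project each component onto [-5, 8].
clip(7.3107) = 7.3107, clip(-7.144) = -5.0
Projection = [7.3107, -5.0]
Squared diffs: [0.0, 4.5967]
Distance = sqrt(4.5967) = 2.144


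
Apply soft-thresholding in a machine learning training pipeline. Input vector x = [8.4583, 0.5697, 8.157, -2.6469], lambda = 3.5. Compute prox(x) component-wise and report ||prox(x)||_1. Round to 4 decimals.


Soft-thresholding with lambda = 3.5:
prox(8.4583) = sign(8.4583)*max(|8.4583| - 3.5, 0) = 4.9583
prox(0.5697) = sign(0.5697)*max(|0.5697| - 3.5, 0) = 0.0
prox(8.157) = sign(8.157)*max(|8.157| - 3.5, 0) = 4.657
prox(-2.6469) = sign(-2.6469)*max(|-2.6469| - 3.5, 0) = 0.0
prox(x) = [4.9583, 0.0, 4.657, 0.0]
||prox(x)||_1 = 4.9583 + 0.0 + 4.657 + 0.0 = 9.6153


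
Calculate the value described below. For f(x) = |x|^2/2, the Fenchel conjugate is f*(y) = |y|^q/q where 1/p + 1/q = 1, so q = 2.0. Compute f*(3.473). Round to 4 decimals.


The conjugate exponent q satisfies 1/p + 1/q = 1.
p = 2, so q = 2/(2 - 1) = 2.0
|y|^q = 3.473^2.0 = 12.0617
f*(3.473) = 12.0617 / 2.0 = 6.0309


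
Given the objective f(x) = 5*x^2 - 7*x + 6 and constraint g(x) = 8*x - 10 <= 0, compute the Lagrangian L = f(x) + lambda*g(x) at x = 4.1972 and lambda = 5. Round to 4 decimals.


Step 1: Evaluate f(x).
f(4.1972) = 5*4.1972^2 - 7*4.1972 + 6 = 64.702
Step 2: Evaluate g(x).
g(4.1972) = 8*4.1972 - 10 = 23.5776
Step 3: Compute Lagrangian.
L = 64.702 + 5*23.5776 = 182.59


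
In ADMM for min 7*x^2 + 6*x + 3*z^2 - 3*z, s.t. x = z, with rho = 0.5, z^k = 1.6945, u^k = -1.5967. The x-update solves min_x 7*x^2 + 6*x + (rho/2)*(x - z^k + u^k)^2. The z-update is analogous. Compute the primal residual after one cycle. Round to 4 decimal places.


ADMM iteration with rho = 0.5, z^k = 1.6945, u^k = -1.5967
Step 1: x-update.
Minimize 7*x^2 + 6*x + (0.5/2)*(x - 1.6945 - 1.5967)^2
FOC: (2*7 + 0.5)*x = -6 + 0.5*(1.6945 + 1.5967)
x^{k+1} = -0.3003
Step 2: z-update.
Minimize 3*z^2 - 3*z + (0.5/2)*(-0.3003 - z - 1.5967)^2
FOC: (2*3 + 0.5)*z = 3 + 0.5*(-0.3003 - 1.5967)
z^{k+1} = 0.3156
Step 3: u-update.
u^{k+1} = -1.5967 - 0.3003 - 0.3156 = -2.2126
Step 4: Primal residual = |-0.3003 - 0.3156| = 0.6159


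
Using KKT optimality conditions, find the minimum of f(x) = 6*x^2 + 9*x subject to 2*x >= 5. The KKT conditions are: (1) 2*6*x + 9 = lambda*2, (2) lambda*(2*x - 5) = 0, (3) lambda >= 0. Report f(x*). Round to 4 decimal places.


Step 1: Try lambda = 0 (constraint inactive).
x_unc = -9/(2*6) = -0.75
Check: 2*-0.75 = -1.5 < 5 -- violated!
Step 2: Constraint must be active: 2*x = 5
x* = 5/2 = 2.5
lambda = (2*6*2.5 + 9)/2 = 19.5
Step 3: Compute optimal value.
f(x*) = 6*2.5^2 + 9*2.5 = 60.0


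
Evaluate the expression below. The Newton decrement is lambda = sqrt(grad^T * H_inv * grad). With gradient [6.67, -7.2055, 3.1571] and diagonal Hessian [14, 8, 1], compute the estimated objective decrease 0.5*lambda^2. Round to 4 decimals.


Step 1: H is diagonal, so H^(-1) * g = [0.4764, -0.9007, 3.1571].
Step 2: g^T H^(-1) g = sum_i g_i^2 / H_ii
  = (6.67)^2/14 + (-7.2055)^2/8 + (3.1571)^2/1
  = 3.1778 + 6.4899 + 9.9673 = 19.635
Step 3: Objective decrease = 0.5 * g^T H^(-1) g = 9.8175


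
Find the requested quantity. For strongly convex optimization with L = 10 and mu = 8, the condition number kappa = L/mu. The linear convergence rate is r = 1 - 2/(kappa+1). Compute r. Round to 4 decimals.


Step 1: Compute the condition number.
kappa = L/mu = 10/8 = 1.25
Step 2: Compute the convergence rate.
r = 1 - 2/(kappa + 1) = 1 - 2*mu/(L + mu) = (L - mu)/(L + mu) = 2/18 = 0.1111


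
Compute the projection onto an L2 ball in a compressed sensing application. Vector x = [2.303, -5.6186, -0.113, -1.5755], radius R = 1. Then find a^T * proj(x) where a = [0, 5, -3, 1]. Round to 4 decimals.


Step 1: Compute ||x|| (intermediates to 6 decimals).
||x|| = sqrt(2.303^2 + (-5.6186)^2 + (-0.113)^2 + (-1.5755)^2) = 6.274348
Step 2: Project.
Since ||x|| > R, scale = R/||x|| = 1/6.274348 = 0.159379, proj(x) = scale * x
proj(x) = [0.36705, -0.895487, -0.01801, -0.251102]
Step 3: Dot product.
a^T * proj(x) = 0*0.36705 + 5*(-0.895487) - 3*(-0.01801) + 1*(-0.251102) = -4.6745


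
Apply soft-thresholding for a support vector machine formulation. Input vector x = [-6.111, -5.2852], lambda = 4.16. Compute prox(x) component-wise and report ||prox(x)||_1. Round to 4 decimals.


Soft-thresholding with lambda = 4.16:
prox(-6.111) = sign(-6.111)*max(|-6.111| - 4.16, 0) = -1.951
prox(-5.2852) = sign(-5.2852)*max(|-5.2852| - 4.16, 0) = -1.1252
prox(x) = [-1.951, -1.1252]
||prox(x)||_1 = 1.951 + 1.1252 = 3.0762


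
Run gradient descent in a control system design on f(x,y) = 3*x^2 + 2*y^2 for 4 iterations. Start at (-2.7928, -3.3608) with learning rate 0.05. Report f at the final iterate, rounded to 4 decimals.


Gradient descent on f(x,y) = 3*x^2 + 2*y^2.
Starting point: (-2.7928, -3.3608), alpha = 0.05
Step 1: grad_x = 2*3*-2.7928 = -16.7568, grad_y = 2*2*-3.3608 = -13.4432
  x_1 = -2.7928 - 0.05*-16.7568 = -1.955
  y_1 = -3.3608 - 0.05*-13.4432 = -2.6886
Step 2: grad_x = 2*3*-1.955 = -11.7298, grad_y = 2*2*-2.6886 = -10.7546
  x_2 = -1.955 - 0.05*-11.7298 = -1.3685
  y_2 = -2.6886 - 0.05*-10.7546 = -2.1509
Step 3: grad_x = 2*3*-1.3685 = -8.2108, grad_y = 2*2*-2.1509 = -8.6036
  x_3 = -1.3685 - 0.05*-8.2108 = -0.9579
  y_3 = -2.1509 - 0.05*-8.6036 = -1.7207
Step 4: grad_x = 2*3*-0.9579 = -5.7476, grad_y = 2*2*-1.7207 = -6.8829
  x_4 = -0.9579 - 0.05*-5.7476 = -0.6706
  y_4 = -1.7207 - 0.05*-6.8829 = -1.3766
f(-0.6706, -1.3766) = 3*(-0.6706)^2 + 2*(-1.3766)^2 = 5.1389


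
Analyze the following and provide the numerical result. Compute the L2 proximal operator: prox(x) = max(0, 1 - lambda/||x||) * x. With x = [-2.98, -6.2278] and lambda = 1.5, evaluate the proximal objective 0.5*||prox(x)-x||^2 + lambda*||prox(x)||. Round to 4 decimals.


Step 1: Compute ||x||.
||x|| = 6.904
Step 2: Compute scaling factor.
scale = max(0, 1 - 1.5/6.904) = 0.7827
Step 3: prox(x) = [-2.3326, -4.8747]
||prox(x)|| = 5.404
Step 4: Proximal objective.
0.5*||prox-x||^2 = 1.125
lambda*||prox|| = 8.106
Total = 9.2311


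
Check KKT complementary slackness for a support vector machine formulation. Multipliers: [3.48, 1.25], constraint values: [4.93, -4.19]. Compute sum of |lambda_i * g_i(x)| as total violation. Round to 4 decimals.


KKT complementary slackness check:
lambda_1 * g_1 = 3.48 * 4.93 = 17.1564
lambda_2 * g_2 = 1.25 * -4.19 = -5.2375
Total violation = 17.1564 + 5.2375 = 22.3939


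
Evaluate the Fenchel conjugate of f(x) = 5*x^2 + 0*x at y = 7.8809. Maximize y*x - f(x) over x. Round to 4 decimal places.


f*(y) = sup_x {y*x - a*x^2 - b*x} = sup_x {(y-b)*x - a*x^2}
FOC: (y - b) - 2a*x = 0 => x* = (y - b)/(2a)
x* = (7.8809 - 0)/(2*5) = 0.7881
f*(7.8809) = (y-b)^2/(4a) = (7.8809 - 0)^2/(4*5)
= 62.1086/20 = 3.1054


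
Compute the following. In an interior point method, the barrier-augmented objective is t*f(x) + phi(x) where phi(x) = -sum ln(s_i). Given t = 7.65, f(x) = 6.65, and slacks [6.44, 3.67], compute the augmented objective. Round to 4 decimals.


Step 1: Compute log-barrier.
ln values: [1.8625, 1.3002]
phi = -(1.8625 + 1.3002) = -3.1627
Step 2: Compute augmented objective.
t*f(x) = 7.65*6.65 = 50.8725
Total = 50.8725 - 3.1627 = 47.7098


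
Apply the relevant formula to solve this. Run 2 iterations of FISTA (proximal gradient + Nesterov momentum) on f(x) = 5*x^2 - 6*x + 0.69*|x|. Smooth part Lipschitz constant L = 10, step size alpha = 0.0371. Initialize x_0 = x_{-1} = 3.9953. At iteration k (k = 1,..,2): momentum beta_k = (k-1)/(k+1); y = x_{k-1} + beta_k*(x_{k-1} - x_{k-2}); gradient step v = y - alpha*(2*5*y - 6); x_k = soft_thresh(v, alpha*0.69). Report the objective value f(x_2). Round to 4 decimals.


FISTA on f(x) = 5*x^2 - 6*x + 0.69*|x|
L = 10, alpha = 0.0371
Iteration 1: beta = 0.0, y = 3.9953 + 0.0*(3.9953 - 3.9953) = 3.9953
  grad(y) = 33.953, v = y - alpha*grad = 2.7356
  prox(v) = soft_thresh(2.7356, 0.0256) = 2.71
Iteration 2: beta = 0.3333, y = 2.71 + 0.3333*(2.71 - 3.9953) = 2.2816
  grad(y) = 16.8163, v = y - alpha*grad = 1.6577
  prox(v) = soft_thresh(1.6577, 0.0256) = 1.6321
f(x_2) = 5*1.6321^2 - 6*1.6321 + 0.69*|1.6321| = 4.6528


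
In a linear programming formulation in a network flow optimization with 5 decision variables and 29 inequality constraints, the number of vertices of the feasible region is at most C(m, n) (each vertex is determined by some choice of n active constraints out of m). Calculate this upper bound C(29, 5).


Each vertex corresponds to some choice of n active constraints out of m, so the number of vertices is at most C(m, n) = m! / (n!(m-n)!).
m = 29, n = 5
Numerator: 29 * 28 * 27 * 26 * 25
Denominator: 5! = 120
C(29, 5) = 118755


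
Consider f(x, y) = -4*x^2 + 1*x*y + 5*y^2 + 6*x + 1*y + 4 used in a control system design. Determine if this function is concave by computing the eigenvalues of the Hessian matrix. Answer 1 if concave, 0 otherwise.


The Hessian of f(x,y) = -4*x^2 + 1*x*y + 5*y^2 + 6*x + 1*y + 4 is:
H = [[-8, 1], [1, 10]]
Trace = -8 + 10 = 2
Determinant = -8*10 - (1)^2 = -81
Discriminant = (2)^2 - 4*-81 = 328.0
Eigenvalues: lambda_1 = -8.0554, lambda_2 = 10.0554
The function is not concave.

0


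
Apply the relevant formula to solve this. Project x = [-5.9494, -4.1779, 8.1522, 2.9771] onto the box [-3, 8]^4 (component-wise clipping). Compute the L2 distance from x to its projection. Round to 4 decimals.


Project each component onto [-3, 8].
clip(-5.9494) = -3.0, clip(-4.1779) = -3.0, clip(8.1522) = 8.0, clip(2.9771) = 2.9771
Projection = [-3.0, -3.0, 8.0, 2.9771]
Squared diffs: [8.699, 1.3874, 0.0232, 0.0]
Distance = sqrt(10.1096) = 3.1796


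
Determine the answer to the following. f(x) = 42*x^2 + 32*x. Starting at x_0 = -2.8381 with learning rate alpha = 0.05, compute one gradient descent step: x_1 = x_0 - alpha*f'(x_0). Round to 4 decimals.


We compute the gradient at x_0 and apply the update.
f'(x) = 84*x + 32
f'(-2.8381) = 84*-2.8381 + 32 = -206.4004
x_1 = -2.8381 - 0.05*-206.4004 = 7.4819


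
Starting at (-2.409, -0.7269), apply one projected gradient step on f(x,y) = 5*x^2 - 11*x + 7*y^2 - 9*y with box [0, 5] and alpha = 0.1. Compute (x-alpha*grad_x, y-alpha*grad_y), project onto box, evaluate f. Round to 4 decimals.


Step 1: Compute gradient at (-2.409, -0.7269).
grad_x = 2*5*-2.409 - 11 = -35.09
grad_y = 2*7*-0.7269 - 9 = -19.1766
Step 2: Gradient step.
x_raw = -2.409 - 0.1*-35.09 = 1.1
y_raw = -0.7269 - 0.1*-19.1766 = 1.1908
Step 3: Project onto [0, 5].
x_proj = clip(1.1) = 1.1
y_proj = clip(1.1908) = 1.1908
Step 4: Evaluate f.
f(1.1, 1.1908) = -6.8415


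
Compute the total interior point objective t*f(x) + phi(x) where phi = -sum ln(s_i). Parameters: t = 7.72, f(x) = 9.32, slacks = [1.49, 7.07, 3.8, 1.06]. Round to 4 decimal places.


Step 1: Compute log-barrier.
ln values: [0.3988, 1.9559, 1.335, 0.0583]
phi = -(0.3988 + 1.9559 + 1.335 + 0.0583) = -3.7479
Step 2: Compute augmented objective.
t*f(x) = 7.72*9.32 = 71.9504
Total = 71.9504 - 3.7479 = 68.2025


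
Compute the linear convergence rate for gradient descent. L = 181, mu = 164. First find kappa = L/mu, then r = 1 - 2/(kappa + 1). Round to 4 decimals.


Step 1: Compute the condition number.
kappa = L/mu = 181/164 = 1.1037
Step 2: Compute the convergence rate.
r = 1 - 2/(kappa + 1) = 1 - 2*mu/(L + mu) = (L - mu)/(L + mu) = 17/345 = 0.0493


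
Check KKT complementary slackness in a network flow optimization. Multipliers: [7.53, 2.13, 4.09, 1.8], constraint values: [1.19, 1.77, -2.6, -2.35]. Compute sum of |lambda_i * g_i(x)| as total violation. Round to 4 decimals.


KKT complementary slackness check:
lambda_1 * g_1 = 7.53 * 1.19 = 8.9607
lambda_2 * g_2 = 2.13 * 1.77 = 3.7701
lambda_3 * g_3 = 4.09 * -2.6 = -10.634
lambda_4 * g_4 = 1.8 * -2.35 = -4.23
Total violation = 8.9607 + 3.7701 + 10.634 + 4.23 = 27.5948


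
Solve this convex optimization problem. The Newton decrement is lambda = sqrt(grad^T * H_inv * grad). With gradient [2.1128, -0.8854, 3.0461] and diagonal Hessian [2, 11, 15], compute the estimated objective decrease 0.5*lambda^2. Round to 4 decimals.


Step 1: H is diagonal, so H^(-1) * g = [1.0564, -0.0805, 0.2031].
Step 2: g^T H^(-1) g = sum_i g_i^2 / H_ii
  = (2.1128)^2/2 + (-0.8854)^2/11 + (3.0461)^2/15
  = 2.232 + 0.0713 + 0.6186 = 2.9218
Step 3: Objective decrease = 0.5 * g^T H^(-1) g = 1.4609


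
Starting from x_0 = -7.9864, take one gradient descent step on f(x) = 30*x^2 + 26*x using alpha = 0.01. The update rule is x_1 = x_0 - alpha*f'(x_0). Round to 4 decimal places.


We compute the gradient at x_0 and apply the update.
f'(x) = 60*x + 26
f'(-7.9864) = 60*-7.9864 + 26 = -453.184
x_1 = -7.9864 - 0.01*-453.184 = -3.4546


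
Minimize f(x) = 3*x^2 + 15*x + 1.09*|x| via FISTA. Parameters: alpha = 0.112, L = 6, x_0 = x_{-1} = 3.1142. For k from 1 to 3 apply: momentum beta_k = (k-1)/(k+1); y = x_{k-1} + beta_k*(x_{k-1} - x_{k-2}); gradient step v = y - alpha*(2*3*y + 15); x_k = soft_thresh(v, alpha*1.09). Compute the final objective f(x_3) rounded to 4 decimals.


FISTA on f(x) = 3*x^2 + 15*x + 1.09*|x|
L = 6, alpha = 0.112
Iteration 1: beta = 0.0, y = 3.1142 + 0.0*(3.1142 - 3.1142) = 3.1142
  grad(y) = 33.6852, v = y - alpha*grad = -0.6585
  prox(v) = soft_thresh(-0.6585, 0.1221) = -0.5365
Iteration 2: beta = 0.3333, y = -0.5365 + 0.3333*(-0.5365 - 3.1142) = -1.7533
  grad(y) = 4.4799, v = y - alpha*grad = -2.2551
  prox(v) = soft_thresh(-2.2551, 0.1221) = -2.133
Iteration 3: beta = 0.5, y = -2.133 + 0.5*(-2.133 + 0.5365) = -2.9313
  grad(y) = -2.5878, v = y - alpha*grad = -2.6415
  prox(v) = soft_thresh(-2.6415, 0.1221) = -2.5194
f(x_3) = 3*(-2.5194)^2 + 15*(-2.5194) + 1.09*|-2.5194| = -16.0027


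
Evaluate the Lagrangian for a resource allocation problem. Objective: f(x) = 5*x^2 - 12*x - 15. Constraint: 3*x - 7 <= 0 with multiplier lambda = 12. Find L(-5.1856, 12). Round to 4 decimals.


Step 1: Evaluate f(x).
f(-5.1856) = 5*(-5.1856)^2 - 12*(-5.1856) - 15 = 181.6794
Step 2: Evaluate g(x).
g(-5.1856) = 3*-5.1856 - 7 = -22.5568
Step 3: Compute Lagrangian.
L = 181.6794 + 12*-22.5568 = -89.0022


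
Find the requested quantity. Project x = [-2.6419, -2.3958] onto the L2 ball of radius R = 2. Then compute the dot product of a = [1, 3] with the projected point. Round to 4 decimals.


Step 1: Compute ||x|| (intermediates to 6 decimals).
||x|| = sqrt((-2.6419)^2 + (-2.3958)^2) = 3.56644
Step 2: Project.
Since ||x|| > R, scale = R/||x|| = 2/3.56644 = 0.560783, proj(x) = scale * x
proj(x) = [-1.481533, -1.343524]
Step 3: Dot product.
a^T * proj(x) = 1*(-1.481533) + 3*(-1.343524) = -5.5121


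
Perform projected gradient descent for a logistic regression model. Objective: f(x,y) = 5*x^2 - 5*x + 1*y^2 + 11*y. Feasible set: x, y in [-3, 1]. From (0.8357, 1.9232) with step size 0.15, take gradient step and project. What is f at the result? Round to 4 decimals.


Step 1: Compute gradient at (0.8357, 1.9232).
grad_x = 2*5*0.8357 - 5 = 3.357
grad_y = 2*1*1.9232 + 11 = 14.8464
Step 2: Gradient step.
x_raw = 0.8357 - 0.15*3.357 = 0.3322
y_raw = 1.9232 - 0.15*14.8464 = -0.3038
Step 3: Project onto [-3, 1].
x_proj = clip(0.3322) = 0.3322
y_proj = clip(-0.3038) = -0.3038
Step 4: Evaluate f.
f(0.3322, -0.3038) = -4.3582


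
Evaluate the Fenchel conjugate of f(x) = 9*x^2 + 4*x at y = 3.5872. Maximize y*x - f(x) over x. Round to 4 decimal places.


f*(y) = sup_x {y*x - a*x^2 - b*x} = sup_x {(y-b)*x - a*x^2}
FOC: (y - b) - 2a*x = 0 => x* = (y - b)/(2a)
x* = (3.5872 - 4)/(2*9) = -0.0229
f*(3.5872) = (y-b)^2/(4a) = (3.5872 - 4)^2/(4*9)
= 0.1704/36 = 0.0047


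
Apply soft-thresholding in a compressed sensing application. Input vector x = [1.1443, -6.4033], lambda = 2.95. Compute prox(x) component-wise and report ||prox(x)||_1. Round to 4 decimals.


Soft-thresholding with lambda = 2.95:
prox(1.1443) = sign(1.1443)*max(|1.1443| - 2.95, 0) = 0.0
prox(-6.4033) = sign(-6.4033)*max(|-6.4033| - 2.95, 0) = -3.4533
prox(x) = [0.0, -3.4533]
||prox(x)||_1 = 0.0 + 3.4533 = 3.4533


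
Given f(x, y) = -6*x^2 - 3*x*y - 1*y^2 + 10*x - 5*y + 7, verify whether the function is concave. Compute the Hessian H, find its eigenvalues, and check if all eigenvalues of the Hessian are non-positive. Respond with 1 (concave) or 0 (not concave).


The Hessian of f(x,y) = -6*x^2 - 3*x*y - 1*y^2 + 10*x - 5*y + 7 is:
H = [[-12, -3], [-3, -2]]
Trace = -12 - 2 = -14
Determinant = -12*-2 - (-3)^2 = 15
Discriminant = (-14)^2 - 4*15 = 136.0
Eigenvalues: lambda_1 = -12.831, lambda_2 = -1.169
The function is concave.

1


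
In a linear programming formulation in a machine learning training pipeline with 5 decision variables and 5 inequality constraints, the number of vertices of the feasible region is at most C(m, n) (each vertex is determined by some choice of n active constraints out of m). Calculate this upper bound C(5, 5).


Each vertex corresponds to some choice of n active constraints out of m, so the number of vertices is at most C(m, n) = m! / (n!(m-n)!).
m = 5, n = 5
Numerator: 5 * 4 * 3 * 2 * 1
Denominator: 5! = 120
C(5, 5) = 1


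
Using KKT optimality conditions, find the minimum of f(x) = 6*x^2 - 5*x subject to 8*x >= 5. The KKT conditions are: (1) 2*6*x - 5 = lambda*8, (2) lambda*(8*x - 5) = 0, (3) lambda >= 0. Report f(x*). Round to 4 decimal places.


Step 1: Try lambda = 0 (constraint inactive).
x_unc = 5/(2*6) = 0.4167
Check: 8*0.4167 = 3.3336 < 5 -- violated!
Step 2: Constraint must be active: 8*x = 5
x* = 5/8 = 0.625
lambda = (2*6*0.625 - 5)/8 = 0.3125
Step 3: Compute optimal value.
f(x*) = 6*0.625^2 - 5*0.625 = -0.7813


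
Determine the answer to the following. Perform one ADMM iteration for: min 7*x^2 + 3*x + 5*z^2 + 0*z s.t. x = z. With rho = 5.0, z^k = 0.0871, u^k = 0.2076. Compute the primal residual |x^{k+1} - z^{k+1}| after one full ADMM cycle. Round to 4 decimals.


ADMM iteration with rho = 5.0, z^k = 0.0871, u^k = 0.2076
Step 1: x-update.
Minimize 7*x^2 + 3*x + (5.0/2)*(x - 0.0871 + 0.2076)^2
FOC: (2*7 + 5.0)*x = -3 + 5.0*(0.0871 - 0.2076)
x^{k+1} = -0.1896
Step 2: z-update.
Minimize 5*z^2 + 0*z + (5.0/2)*(-0.1896 - z + 0.2076)^2
FOC: (2*5 + 5.0)*z = 0 + 5.0*(-0.1896 + 0.2076)
z^{k+1} = 0.006
Step 3: u-update.
u^{k+1} = 0.2076 - 0.1896 - 0.006 = 0.012
Step 4: Primal residual = |-0.1896 - 0.006| = 0.1956


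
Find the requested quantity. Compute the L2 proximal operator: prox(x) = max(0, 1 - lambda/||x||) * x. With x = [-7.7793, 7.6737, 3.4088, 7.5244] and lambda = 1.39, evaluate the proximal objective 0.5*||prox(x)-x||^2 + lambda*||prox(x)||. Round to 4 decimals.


Step 1: Compute ||x||.
||x|| = 13.6982
Step 2: Compute scaling factor.
scale = max(0, 1 - 1.39/13.6982) = 0.8985
Step 3: prox(x) = [-6.9899, 6.895, 3.0629, 6.7609]
||prox(x)|| = 12.3082
Step 4: Proximal objective.
0.5*||prox-x||^2 = 0.9661
lambda*||prox|| = 17.1084
Total = 18.0744


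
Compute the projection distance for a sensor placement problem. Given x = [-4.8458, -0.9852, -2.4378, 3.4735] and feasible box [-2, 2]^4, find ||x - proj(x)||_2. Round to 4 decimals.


Project each component onto [-2, 2].
clip(-4.8458) = -2.0, clip(-0.9852) = -0.9852, clip(-2.4378) = -2.0, clip(3.4735) = 2.0
Projection = [-2.0, -0.9852, -2.0, 2.0]
Squared diffs: [8.0986, 0.0, 0.1917, 2.1712]
Distance = sqrt(10.4615) = 3.2344


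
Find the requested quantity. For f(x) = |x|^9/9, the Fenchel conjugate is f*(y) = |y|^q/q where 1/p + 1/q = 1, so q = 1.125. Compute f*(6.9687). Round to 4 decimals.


The conjugate exponent q satisfies 1/p + 1/q = 1.
p = 9, so q = 9/(9 - 1) = 1.125
|y|^q = 6.9687^1.125 = 8.8827
f*(6.9687) = 8.8827 / 1.125 = 7.8957


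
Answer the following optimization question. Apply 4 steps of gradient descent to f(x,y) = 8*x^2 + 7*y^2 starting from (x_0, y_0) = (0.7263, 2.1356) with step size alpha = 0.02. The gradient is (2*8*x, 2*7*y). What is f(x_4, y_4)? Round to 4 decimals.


Gradient descent on f(x,y) = 8*x^2 + 7*y^2.
Starting point: (0.7263, 2.1356), alpha = 0.02
Step 1: grad_x = 2*8*0.7263 = 11.6208, grad_y = 2*7*2.1356 = 29.8984
  x_1 = 0.7263 - 0.02*11.6208 = 0.4939
  y_1 = 2.1356 - 0.02*29.8984 = 1.5376
Step 2: grad_x = 2*8*0.4939 = 7.9021, grad_y = 2*7*1.5376 = 21.5268
  x_2 = 0.4939 - 0.02*7.9021 = 0.3358
  y_2 = 1.5376 - 0.02*21.5268 = 1.1071
Step 3: grad_x = 2*8*0.3358 = 5.3735, grad_y = 2*7*1.1071 = 15.4993
  x_3 = 0.3358 - 0.02*5.3735 = 0.2284
  y_3 = 1.1071 - 0.02*15.4993 = 0.7971
Step 4: grad_x = 2*8*0.2284 = 3.654, grad_y = 2*7*0.7971 = 11.1595
  x_4 = 0.2284 - 0.02*3.654 = 0.1553
  y_4 = 0.7971 - 0.02*11.1595 = 0.5739
f(0.1553, 0.5739) = 8*0.1553^2 + 7*0.5739^2 = 2.4986


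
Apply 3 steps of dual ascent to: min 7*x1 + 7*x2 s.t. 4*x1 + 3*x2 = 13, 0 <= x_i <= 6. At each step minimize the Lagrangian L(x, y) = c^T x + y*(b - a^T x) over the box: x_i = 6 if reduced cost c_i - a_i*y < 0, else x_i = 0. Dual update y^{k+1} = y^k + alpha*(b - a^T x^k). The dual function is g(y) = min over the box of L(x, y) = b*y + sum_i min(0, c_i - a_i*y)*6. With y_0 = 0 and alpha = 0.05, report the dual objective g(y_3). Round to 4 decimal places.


Dual ascent for LP: min 7*x1 + 7*x2, 4*x1 + 3*x2 = 13, 0 <= x_i <= 6
Step 1: y^k = 0.0, reduced costs: (7.0, 7.0)
  x^k = (0.0, 0.0), subgradient = b - a^T x = 13.0
  y^{k+1} = 0.0 + 0.05*13.0 = 0.65
Step 2: y^k = 0.65, reduced costs: (4.4, 5.05)
  x^k = (0.0, 0.0), subgradient = b - a^T x = 13.0
  y^{k+1} = 0.65 + 0.05*13.0 = 1.3
Step 3: y^k = 1.3, reduced costs: (1.8, 3.1)
  x^k = (0.0, 0.0), subgradient = b - a^T x = 13.0
  y^{k+1} = 1.3 + 0.05*13.0 = 1.95
Dual objective at y_3 = 1.95: reduced costs (-0.8, 1.15), box minimizer x = (6.0, 0.0)
g(y_3) = b*y + (c1 - a1*y)*x1 + (c2 - a2*y)*x2 = 13*1.95 + (-0.8)*6.0 + 1.15*0.0 = 25.35 - 4.8 + 0.0 = 20.55


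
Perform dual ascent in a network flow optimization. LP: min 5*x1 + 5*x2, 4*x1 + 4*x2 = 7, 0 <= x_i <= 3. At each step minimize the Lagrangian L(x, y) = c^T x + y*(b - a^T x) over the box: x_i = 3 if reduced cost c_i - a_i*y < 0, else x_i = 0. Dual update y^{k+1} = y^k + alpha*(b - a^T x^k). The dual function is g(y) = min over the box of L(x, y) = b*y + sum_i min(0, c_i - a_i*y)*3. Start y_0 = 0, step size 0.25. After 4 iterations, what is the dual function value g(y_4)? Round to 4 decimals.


Dual ascent for LP: min 5*x1 + 5*x2, 4*x1 + 4*x2 = 7, 0 <= x_i <= 3
Step 1: y^k = 0.0, reduced costs: (5.0, 5.0)
  x^k = (0.0, 0.0), subgradient = b - a^T x = 7.0
  y^{k+1} = 0.0 + 0.25*7.0 = 1.75
Step 2: y^k = 1.75, reduced costs: (-2.0, -2.0)
  x^k = (3.0, 3.0), subgradient = b - a^T x = -17.0
  y^{k+1} = 1.75 + 0.25*-17.0 = -2.5
Step 3: y^k = -2.5, reduced costs: (15.0, 15.0)
  x^k = (0.0, 0.0), subgradient = b - a^T x = 7.0
  y^{k+1} = -2.5 + 0.25*7.0 = -0.75
Step 4: y^k = -0.75, reduced costs: (8.0, 8.0)
  x^k = (0.0, 0.0), subgradient = b - a^T x = 7.0
  y^{k+1} = -0.75 + 0.25*7.0 = 1.0
Dual objective at y_4 = 1.0: reduced costs (1.0, 1.0), box minimizer x = (0.0, 0.0)
g(y_4) = b*y + (c1 - a1*y)*x1 + (c2 - a2*y)*x2 = 7*1.0 + 1.0*0.0 + 1.0*0.0 = 7.0 + 0.0 + 0.0 = 7.0


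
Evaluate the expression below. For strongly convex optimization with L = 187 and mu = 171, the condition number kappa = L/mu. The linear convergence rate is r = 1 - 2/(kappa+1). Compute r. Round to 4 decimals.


Step 1: Compute the condition number.
kappa = L/mu = 187/171 = 1.0936
Step 2: Compute the convergence rate.
r = 1 - 2/(kappa + 1) = 1 - 2*mu/(L + mu) = (L - mu)/(L + mu) = 16/358 = 0.0447


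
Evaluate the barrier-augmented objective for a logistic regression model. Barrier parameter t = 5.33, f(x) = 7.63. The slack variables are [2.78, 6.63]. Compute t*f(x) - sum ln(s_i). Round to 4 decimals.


Step 1: Compute log-barrier.
ln values: [1.0225, 1.8916]
phi = -(1.0225 + 1.8916) = -2.9141
Step 2: Compute augmented objective.
t*f(x) = 5.33*7.63 = 40.6679
Total = 40.6679 - 2.9141 = 37.7538


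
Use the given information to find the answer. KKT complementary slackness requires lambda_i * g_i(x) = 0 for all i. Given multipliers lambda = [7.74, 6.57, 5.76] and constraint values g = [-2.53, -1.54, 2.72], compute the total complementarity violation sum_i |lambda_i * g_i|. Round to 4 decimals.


KKT complementary slackness check:
lambda_1 * g_1 = 7.74 * -2.53 = -19.5822
lambda_2 * g_2 = 6.57 * -1.54 = -10.1178
lambda_3 * g_3 = 5.76 * 2.72 = 15.6672
Total violation = 19.5822 + 10.1178 + 15.6672 = 45.3672


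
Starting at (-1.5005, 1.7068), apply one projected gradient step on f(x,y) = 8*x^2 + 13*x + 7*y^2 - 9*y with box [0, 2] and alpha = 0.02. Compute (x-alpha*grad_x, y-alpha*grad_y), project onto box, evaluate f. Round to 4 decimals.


Step 1: Compute gradient at (-1.5005, 1.7068).
grad_x = 2*8*-1.5005 + 13 = -11.008
grad_y = 2*7*1.7068 - 9 = 14.8952
Step 2: Gradient step.
x_raw = -1.5005 - 0.02*-11.008 = -1.2803
y_raw = 1.7068 - 0.02*14.8952 = 1.4089
Step 3: Project onto [0, 2].
x_proj = clip(-1.2803) = 0.0
y_proj = clip(1.4089) = 1.4089
Step 4: Evaluate f.
f(0.0, 1.4089) = 1.2149


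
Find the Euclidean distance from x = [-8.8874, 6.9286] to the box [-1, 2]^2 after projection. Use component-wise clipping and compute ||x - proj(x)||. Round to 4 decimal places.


Project each component onto [-1, 2].
clip(-8.8874) = -1.0, clip(6.9286) = 2.0
Projection = [-1.0, 2.0]
Squared diffs: [62.2111, 24.2911]
Distance = sqrt(86.5022) = 9.3007


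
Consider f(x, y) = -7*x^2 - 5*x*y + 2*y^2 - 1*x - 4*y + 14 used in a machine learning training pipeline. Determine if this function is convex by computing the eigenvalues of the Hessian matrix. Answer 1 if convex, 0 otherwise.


The Hessian of f(x,y) = -7*x^2 - 5*x*y + 2*y^2 - 1*x - 4*y + 14 is:
H = [[-14, -5], [-5, 4]]
Trace = -14 + 4 = -10
Determinant = -14*4 - (-5)^2 = -81
Discriminant = (-10)^2 - 4*-81 = 424.0
Eigenvalues: lambda_1 = -15.2956, lambda_2 = 5.2956
The function is not convex.

0


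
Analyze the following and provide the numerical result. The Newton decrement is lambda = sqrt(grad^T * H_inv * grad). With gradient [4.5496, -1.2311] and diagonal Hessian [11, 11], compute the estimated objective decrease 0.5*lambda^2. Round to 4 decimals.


Step 1: H is diagonal, so H^(-1) * g = [0.4136, -0.1119].
Step 2: g^T H^(-1) g = sum_i g_i^2 / H_ii
  = (4.5496)^2/11 + (-1.2311)^2/11
  = 1.8817 + 0.1378 = 2.0195
Step 3: Objective decrease = 0.5 * g^T H^(-1) g = 1.0097


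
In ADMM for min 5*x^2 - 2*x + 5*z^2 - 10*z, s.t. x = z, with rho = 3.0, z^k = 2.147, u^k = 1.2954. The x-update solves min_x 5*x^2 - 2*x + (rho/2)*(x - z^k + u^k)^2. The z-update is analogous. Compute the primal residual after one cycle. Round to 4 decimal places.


ADMM iteration with rho = 3.0, z^k = 2.147, u^k = 1.2954
Step 1: x-update.
Minimize 5*x^2 - 2*x + (3.0/2)*(x - 2.147 + 1.2954)^2
FOC: (2*5 + 3.0)*x = 2 + 3.0*(2.147 - 1.2954)
x^{k+1} = 0.3504
Step 2: z-update.
Minimize 5*z^2 - 10*z + (3.0/2)*(0.3504 - z + 1.2954)^2
FOC: (2*5 + 3.0)*z = 10 + 3.0*(0.3504 + 1.2954)
z^{k+1} = 1.149
Step 3: u-update.
u^{k+1} = 1.2954 + 0.3504 - 1.149 = 0.4967
Step 4: Primal residual = |0.3504 - 1.149| = 0.7987


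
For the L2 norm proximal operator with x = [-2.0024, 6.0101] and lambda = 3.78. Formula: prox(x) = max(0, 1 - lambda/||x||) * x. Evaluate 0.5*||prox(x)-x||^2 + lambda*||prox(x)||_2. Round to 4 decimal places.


Step 1: Compute ||x||.
||x|| = 6.3349
Step 2: Compute scaling factor.
scale = max(0, 1 - 3.78/6.3349) = 0.4033
Step 3: prox(x) = [-0.8076, 2.4239]
||prox(x)|| = 2.5549
Step 4: Proximal objective.
0.5*||prox-x||^2 = 7.1442
lambda*||prox|| = 9.6575
Total = 16.8017


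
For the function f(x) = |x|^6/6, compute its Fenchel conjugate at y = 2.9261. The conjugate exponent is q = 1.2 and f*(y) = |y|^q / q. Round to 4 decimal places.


The conjugate exponent q satisfies 1/p + 1/q = 1.
p = 6, so q = 6/(6 - 1) = 1.2
|y|^q = 2.9261^1.2 = 3.627
f*(2.9261) = 3.627 / 1.2 = 3.0225


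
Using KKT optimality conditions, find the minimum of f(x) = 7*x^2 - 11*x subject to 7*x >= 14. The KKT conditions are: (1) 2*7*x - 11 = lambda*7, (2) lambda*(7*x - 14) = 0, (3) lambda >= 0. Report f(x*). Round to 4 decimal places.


Step 1: Try lambda = 0 (constraint inactive).
x_unc = 11/(2*7) = 0.7857
Check: 7*0.7857 = 5.4999 < 14 -- violated!
Step 2: Constraint must be active: 7*x = 14
x* = 14/7 = 2.0
lambda = (2*7*2.0 - 11)/7 = 2.4286
Step 3: Compute optimal value.
f(x*) = 7*2.0^2 - 11*2.0 = 6.0


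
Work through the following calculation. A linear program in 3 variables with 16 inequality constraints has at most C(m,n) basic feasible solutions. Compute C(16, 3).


Each vertex corresponds to some choice of n active constraints out of m, so the number of vertices is at most C(m, n) = m! / (n!(m-n)!).
m = 16, n = 3
Numerator: 16 * 15 * 14
Denominator: 3! = 6
C(16, 3) = 560


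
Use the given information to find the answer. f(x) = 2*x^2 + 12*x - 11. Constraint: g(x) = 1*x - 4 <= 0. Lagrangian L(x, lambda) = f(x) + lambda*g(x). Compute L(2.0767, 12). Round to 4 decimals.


Step 1: Evaluate f(x).
f(2.0767) = 2*2.0767^2 + 12*2.0767 - 11 = 22.5458
Step 2: Evaluate g(x).
g(2.0767) = 1*2.0767 - 4 = -1.9233
Step 3: Compute Lagrangian.
L = 22.5458 + 12*-1.9233 = -0.5338


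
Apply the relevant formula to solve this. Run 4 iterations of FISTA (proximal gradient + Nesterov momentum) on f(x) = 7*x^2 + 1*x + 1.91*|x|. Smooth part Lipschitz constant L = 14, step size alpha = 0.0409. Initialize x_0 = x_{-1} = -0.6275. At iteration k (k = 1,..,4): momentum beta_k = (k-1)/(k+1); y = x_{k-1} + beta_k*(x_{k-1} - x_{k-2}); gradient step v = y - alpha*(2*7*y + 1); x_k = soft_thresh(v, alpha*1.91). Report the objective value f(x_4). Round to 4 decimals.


FISTA on f(x) = 7*x^2 + 1*x + 1.91*|x|
L = 14, alpha = 0.0409
Iteration 1: beta = 0.0, y = -0.6275 + 0.0*(-0.6275 + 0.6275) = -0.6275
  grad(y) = -7.785, v = y - alpha*grad = -0.3091
  prox(v) = soft_thresh(-0.3091, 0.0781) = -0.231
Iteration 2: beta = 0.3333, y = -0.231 + 0.3333*(-0.231 + 0.6275) = -0.0988
  grad(y) = -0.3832, v = y - alpha*grad = -0.0831
  prox(v) = soft_thresh(-0.0831, 0.0781) = -0.005
Iteration 3: beta = 0.5, y = -0.005 + 0.5*(-0.005 + 0.231) = 0.108
  grad(y) = 2.5117, v = y - alpha*grad = 0.0052
  prox(v) = soft_thresh(0.0052, 0.0781) = 0.0
Iteration 4: beta = 0.6, y = 0.0 + 0.6*(0.0 + 0.005) = 0.003
  grad(y) = 1.0421, v = y - alpha*grad = -0.0396
  prox(v) = soft_thresh(-0.0396, 0.0781) = 0.0
f(x_4) = 7*0.0^2 + 1*0.0 + 1.91*|0.0| = 0.0


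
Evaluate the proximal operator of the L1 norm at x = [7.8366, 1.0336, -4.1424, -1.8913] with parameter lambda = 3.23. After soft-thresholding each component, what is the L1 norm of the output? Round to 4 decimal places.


Soft-thresholding with lambda = 3.23:
prox(7.8366) = sign(7.8366)*max(|7.8366| - 3.23, 0) = 4.6066
prox(1.0336) = sign(1.0336)*max(|1.0336| - 3.23, 0) = 0.0
prox(-4.1424) = sign(-4.1424)*max(|-4.1424| - 3.23, 0) = -0.9124
prox(-1.8913) = sign(-1.8913)*max(|-1.8913| - 3.23, 0) = 0.0
prox(x) = [4.6066, 0.0, -0.9124, 0.0]
||prox(x)||_1 = 4.6066 + 0.0 + 0.9124 + 0.0 = 5.519


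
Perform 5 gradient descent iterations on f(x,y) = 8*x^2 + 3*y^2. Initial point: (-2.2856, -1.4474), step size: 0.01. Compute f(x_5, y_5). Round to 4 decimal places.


Gradient descent on f(x,y) = 8*x^2 + 3*y^2.
Starting point: (-2.2856, -1.4474), alpha = 0.01
Step 1: grad_x = 2*8*-2.2856 = -36.5696, grad_y = 2*3*-1.4474 = -8.6844
  x_1 = -2.2856 - 0.01*-36.5696 = -1.9199
  y_1 = -1.4474 - 0.01*-8.6844 = -1.3606
Step 2: grad_x = 2*8*-1.9199 = -30.7185, grad_y = 2*3*-1.3606 = -8.1633
  x_2 = -1.9199 - 0.01*-30.7185 = -1.6127
  y_2 = -1.3606 - 0.01*-8.1633 = -1.2789
Step 3: grad_x = 2*8*-1.6127 = -25.8035, grad_y = 2*3*-1.2789 = -7.6735
  x_3 = -1.6127 - 0.01*-25.8035 = -1.3547
  y_3 = -1.2789 - 0.01*-7.6735 = -1.2022
Step 4: grad_x = 2*8*-1.3547 = -21.6749, grad_y = 2*3*-1.2022 = -7.2131
  x_4 = -1.3547 - 0.01*-21.6749 = -1.1379
  y_4 = -1.2022 - 0.01*-7.2131 = -1.1301
Step 5: grad_x = 2*8*-1.1379 = -18.207, grad_y = 2*3*-1.1301 = -6.7803
  x_5 = -1.1379 - 0.01*-18.207 = -0.9559
  y_5 = -1.1301 - 0.01*-6.7803 = -1.0623
f(-0.9559, -1.0623) = 8*(-0.9559)^2 + 3*(-1.0623)^2 = 10.6946


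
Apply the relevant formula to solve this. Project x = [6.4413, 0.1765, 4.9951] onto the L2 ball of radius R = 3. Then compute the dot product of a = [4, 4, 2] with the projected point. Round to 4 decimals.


Step 1: Compute ||x|| (intermediates to 6 decimals).
||x|| = sqrt(6.4413^2 + 0.1765^2 + 4.9951^2) = 8.153068
Step 2: Project.
Since ||x|| > R, scale = R/||x|| = 3/8.153068 = 0.36796, proj(x) = scale * x
proj(x) = [2.370141, 0.064945, 1.837997]
Step 3: Dot product.
a^T * proj(x) = 4*2.370141 + 4*0.064945 + 2*1.837997 = 13.4163


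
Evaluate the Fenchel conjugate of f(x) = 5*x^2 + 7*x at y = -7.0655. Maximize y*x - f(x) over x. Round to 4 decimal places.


f*(y) = sup_x {y*x - a*x^2 - b*x} = sup_x {(y-b)*x - a*x^2}
FOC: (y - b) - 2a*x = 0 => x* = (y - b)/(2a)
x* = (-7.0655 - 7)/(2*5) = -1.4066
f*(-7.0655) = (y-b)^2/(4a) = (-7.0655 - 7)^2/(4*5)
= 197.8383/20 = 9.8919


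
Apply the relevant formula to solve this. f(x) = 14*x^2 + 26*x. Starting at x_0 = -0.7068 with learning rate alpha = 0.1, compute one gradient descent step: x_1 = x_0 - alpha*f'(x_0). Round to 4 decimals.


We compute the gradient at x_0 and apply the update.
f'(x) = 28*x + 26
f'(-0.7068) = 28*-0.7068 + 26 = 6.2096
x_1 = -0.7068 - 0.1*6.2096 = -1.3278


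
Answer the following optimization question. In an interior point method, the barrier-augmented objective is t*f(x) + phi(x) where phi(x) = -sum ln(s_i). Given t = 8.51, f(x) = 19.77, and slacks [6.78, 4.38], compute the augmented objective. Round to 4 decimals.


Step 1: Compute log-barrier.
ln values: [1.914, 1.477]
phi = -(1.914 + 1.477) = -3.391
Step 2: Compute augmented objective.
t*f(x) = 8.51*19.77 = 168.2427
Total = 168.2427 - 3.391 = 164.8517


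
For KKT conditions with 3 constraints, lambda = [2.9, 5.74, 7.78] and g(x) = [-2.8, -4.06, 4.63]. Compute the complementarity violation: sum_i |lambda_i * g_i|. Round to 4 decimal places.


KKT complementary slackness check:
lambda_1 * g_1 = 2.9 * -2.8 = -8.12
lambda_2 * g_2 = 5.74 * -4.06 = -23.3044
lambda_3 * g_3 = 7.78 * 4.63 = 36.0214
Total violation = 8.12 + 23.3044 + 36.0214 = 67.4458


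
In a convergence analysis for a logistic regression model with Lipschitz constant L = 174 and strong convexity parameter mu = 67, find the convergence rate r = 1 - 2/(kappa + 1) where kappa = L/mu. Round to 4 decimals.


Step 1: Compute the condition number.
kappa = L/mu = 174/67 = 2.597
Step 2: Compute the convergence rate.
r = 1 - 2/(kappa + 1) = 1 - 2*mu/(L + mu) = (L - mu)/(L + mu) = 107/241 = 0.444


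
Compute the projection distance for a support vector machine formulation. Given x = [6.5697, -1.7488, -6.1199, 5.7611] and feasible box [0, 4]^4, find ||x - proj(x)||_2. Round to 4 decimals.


Project each component onto [0, 4].
clip(6.5697) = 4.0, clip(-1.7488) = 0.0, clip(-6.1199) = 0.0, clip(5.7611) = 4.0
Projection = [4.0, 0.0, 0.0, 4.0]
Squared diffs: [6.6034, 3.0583, 37.4532, 3.1015]
Distance = sqrt(50.2164) = 7.0863


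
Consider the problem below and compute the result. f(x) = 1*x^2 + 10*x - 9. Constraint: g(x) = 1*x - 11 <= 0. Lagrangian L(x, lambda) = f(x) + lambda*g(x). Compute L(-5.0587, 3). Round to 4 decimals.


Step 1: Evaluate f(x).
f(-5.0587) = 1*(-5.0587)^2 + 10*(-5.0587) - 9 = -33.9966
Step 2: Evaluate g(x).
g(-5.0587) = 1*-5.0587 - 11 = -16.0587
Step 3: Compute Lagrangian.
L = -33.9966 + 3*-16.0587 = -82.1727
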